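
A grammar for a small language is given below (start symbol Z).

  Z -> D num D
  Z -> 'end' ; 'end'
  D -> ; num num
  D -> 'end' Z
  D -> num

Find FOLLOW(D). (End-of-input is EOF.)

{ EOF, num }

In Z -> D num D: add FIRST(num D) = { num }.
In Z -> D num D: D is at the end, add FOLLOW(Z) = { EOF, num }.
Union: FOLLOW(D) = { EOF, num }.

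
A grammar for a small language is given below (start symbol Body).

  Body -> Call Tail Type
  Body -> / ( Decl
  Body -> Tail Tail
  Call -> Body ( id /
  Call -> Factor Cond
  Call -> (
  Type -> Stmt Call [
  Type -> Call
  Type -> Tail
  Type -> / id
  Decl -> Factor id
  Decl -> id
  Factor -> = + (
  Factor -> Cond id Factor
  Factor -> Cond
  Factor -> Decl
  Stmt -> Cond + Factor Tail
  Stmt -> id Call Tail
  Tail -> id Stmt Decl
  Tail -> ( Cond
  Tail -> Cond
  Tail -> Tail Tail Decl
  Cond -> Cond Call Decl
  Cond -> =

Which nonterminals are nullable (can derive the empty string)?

{ } (none)

No nonterminal has an empty production or an RHS whose symbols are all nullable.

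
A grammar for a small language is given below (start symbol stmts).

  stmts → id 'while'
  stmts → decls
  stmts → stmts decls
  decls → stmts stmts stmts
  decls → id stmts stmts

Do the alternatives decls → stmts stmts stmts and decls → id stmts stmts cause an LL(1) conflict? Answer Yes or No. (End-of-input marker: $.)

FIRST(stmts stmts stmts) = { id } and FIRST(id stmts stmts) = { id }.
Both contain id, so the two alternatives are not disjoint — LL(1) conflict.

Yes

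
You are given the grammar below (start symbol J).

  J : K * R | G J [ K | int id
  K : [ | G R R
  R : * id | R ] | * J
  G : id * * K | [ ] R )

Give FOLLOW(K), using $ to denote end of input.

In J : K * R: add FIRST(* R) = { * }.
In J : G J [ K: K is at the end, add FOLLOW(J) = { $, ), *, [, ], id, int }.
In G : id * * K: K is at the end, add FOLLOW(G) = { *, [, id, int }.
Union: FOLLOW(K) = { $, ), *, [, ], id, int }.

{ $, ), *, [, ], id, int }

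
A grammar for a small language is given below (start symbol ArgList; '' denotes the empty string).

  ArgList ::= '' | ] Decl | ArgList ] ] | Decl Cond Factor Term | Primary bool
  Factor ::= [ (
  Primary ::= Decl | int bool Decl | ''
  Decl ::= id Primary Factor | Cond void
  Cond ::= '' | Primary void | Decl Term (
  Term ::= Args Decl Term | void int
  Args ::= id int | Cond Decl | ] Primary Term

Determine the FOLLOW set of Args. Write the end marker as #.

{ id, int, void }

In Term ::= Args Decl Term: add FIRST(Decl Term) = { id, int, void }.
Union: FOLLOW(Args) = { id, int, void }.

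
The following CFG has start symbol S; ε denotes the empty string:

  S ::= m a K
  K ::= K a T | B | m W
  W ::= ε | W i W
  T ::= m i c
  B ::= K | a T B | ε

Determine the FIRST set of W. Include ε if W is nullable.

W ::= ε contributes ε.
From W ::= W i W: W nullable, take FIRST(W) ∪ {i} = { i }.
Union: FIRST(W) = { i, ε }.

{ i, ε }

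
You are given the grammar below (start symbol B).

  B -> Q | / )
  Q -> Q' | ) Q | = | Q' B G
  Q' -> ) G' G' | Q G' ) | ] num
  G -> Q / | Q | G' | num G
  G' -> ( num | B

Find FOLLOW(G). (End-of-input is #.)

{ #, (, ), /, =, ], num }

In Q -> Q' B G: G is at the end, add FOLLOW(Q) = { #, (, ), /, =, ], num }.
In G -> num G: G is at the end, add FOLLOW(G) = { #, (, ), /, =, ], num }.
Union: FOLLOW(G) = { #, (, ), /, =, ], num }.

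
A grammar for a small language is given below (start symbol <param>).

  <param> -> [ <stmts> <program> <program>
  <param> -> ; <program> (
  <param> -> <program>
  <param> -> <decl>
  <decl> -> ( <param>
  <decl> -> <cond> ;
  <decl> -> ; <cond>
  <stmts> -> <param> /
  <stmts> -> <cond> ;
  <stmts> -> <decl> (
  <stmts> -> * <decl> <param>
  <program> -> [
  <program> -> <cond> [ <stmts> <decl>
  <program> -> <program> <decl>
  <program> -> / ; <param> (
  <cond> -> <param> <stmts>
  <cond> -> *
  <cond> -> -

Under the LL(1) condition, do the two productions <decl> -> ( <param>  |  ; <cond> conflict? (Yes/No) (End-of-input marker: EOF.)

FIRST(( <param>) = { ( } and FIRST(; <cond>) = { ; }.
The FIRST sets are disjoint and neither alternative is nullable — no conflict.

No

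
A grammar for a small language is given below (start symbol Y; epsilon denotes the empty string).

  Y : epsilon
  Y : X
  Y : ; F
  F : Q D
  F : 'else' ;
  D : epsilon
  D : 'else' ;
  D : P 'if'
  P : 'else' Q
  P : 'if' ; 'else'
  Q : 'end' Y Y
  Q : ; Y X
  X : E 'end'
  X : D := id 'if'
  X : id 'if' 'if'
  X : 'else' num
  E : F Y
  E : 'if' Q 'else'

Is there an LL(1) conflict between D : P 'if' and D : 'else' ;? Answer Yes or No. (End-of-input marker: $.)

Yes

FIRST(P 'if') = { 'else', 'if' } and FIRST('else' ;) = { 'else' }.
Both contain 'else', so the two alternatives are not disjoint — LL(1) conflict.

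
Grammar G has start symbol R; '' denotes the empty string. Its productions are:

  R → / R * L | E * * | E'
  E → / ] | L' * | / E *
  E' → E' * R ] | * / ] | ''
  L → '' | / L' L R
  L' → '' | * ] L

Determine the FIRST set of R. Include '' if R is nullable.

{ *, /, '' }

R → / R * L contributes {/}.
From R → E * *: add FIRST(E) = { *, / }.
From R → E': add FIRST(E') = { *, '' } (including '' since E' is nullable).
Union: FIRST(R) = { *, /, '' }.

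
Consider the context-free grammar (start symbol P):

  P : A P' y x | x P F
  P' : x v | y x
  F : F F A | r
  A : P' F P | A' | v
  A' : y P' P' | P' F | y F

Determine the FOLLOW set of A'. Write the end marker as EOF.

In A : A': A' is at the end, add FOLLOW(A) = { EOF, r, v, x, y }.
Union: FOLLOW(A') = { EOF, r, v, x, y }.

{ EOF, r, v, x, y }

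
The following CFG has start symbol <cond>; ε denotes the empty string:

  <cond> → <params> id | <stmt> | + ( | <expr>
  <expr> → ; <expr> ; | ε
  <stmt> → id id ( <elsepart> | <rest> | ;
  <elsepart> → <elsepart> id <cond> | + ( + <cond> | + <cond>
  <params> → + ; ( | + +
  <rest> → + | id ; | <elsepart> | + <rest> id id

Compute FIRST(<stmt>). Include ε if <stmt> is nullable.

<stmt> → id id ( <elsepart> contributes {id}.
From <stmt> → <rest>: add FIRST(<rest>) = { +, id }.
<stmt> → ; contributes {;}.
Union: FIRST(<stmt>) = { +, ;, id }.

{ +, ;, id }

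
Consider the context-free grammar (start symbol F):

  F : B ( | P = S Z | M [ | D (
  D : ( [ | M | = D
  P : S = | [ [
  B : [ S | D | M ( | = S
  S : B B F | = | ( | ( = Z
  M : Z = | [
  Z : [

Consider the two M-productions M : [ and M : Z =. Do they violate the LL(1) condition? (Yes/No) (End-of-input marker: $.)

FIRST([) = { [ } and FIRST(Z =) = { [ }.
Both contain [, so the two alternatives are not disjoint — LL(1) conflict.

Yes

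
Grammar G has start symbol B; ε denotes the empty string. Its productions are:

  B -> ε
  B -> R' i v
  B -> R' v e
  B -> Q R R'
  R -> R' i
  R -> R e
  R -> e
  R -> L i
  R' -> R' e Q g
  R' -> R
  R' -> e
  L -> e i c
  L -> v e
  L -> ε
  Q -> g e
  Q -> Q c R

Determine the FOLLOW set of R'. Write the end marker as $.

In B -> R' i v: add FIRST(i v) = { i }.
In B -> R' v e: add FIRST(v e) = { v }.
In B -> Q R R': R' is at the end, add FOLLOW(B) = { $ }.
In R -> R' i: add FIRST(i) = { i }.
In R' -> R' e Q g: add FIRST(e Q g) = { e }.
Union: FOLLOW(R') = { $, e, i, v }.

{ $, e, i, v }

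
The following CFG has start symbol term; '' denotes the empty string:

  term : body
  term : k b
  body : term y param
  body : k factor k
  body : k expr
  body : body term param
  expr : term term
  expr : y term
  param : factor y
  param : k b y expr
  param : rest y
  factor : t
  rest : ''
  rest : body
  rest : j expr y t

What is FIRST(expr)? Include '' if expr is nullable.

{ k, y }

From expr : term term: add FIRST(term) = { k }.
expr : y term contributes {y}.
Union: FIRST(expr) = { k, y }.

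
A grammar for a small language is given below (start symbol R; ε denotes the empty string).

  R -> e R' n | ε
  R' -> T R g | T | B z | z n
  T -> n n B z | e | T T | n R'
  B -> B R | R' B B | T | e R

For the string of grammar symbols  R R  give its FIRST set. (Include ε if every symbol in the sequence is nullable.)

{ e, ε }

Add FIRST(R)\{ε} = { e }; R is nullable, continue.
Add FIRST(R)\{ε} = { e }; R is nullable, continue.
Every symbol is nullable, so include ε.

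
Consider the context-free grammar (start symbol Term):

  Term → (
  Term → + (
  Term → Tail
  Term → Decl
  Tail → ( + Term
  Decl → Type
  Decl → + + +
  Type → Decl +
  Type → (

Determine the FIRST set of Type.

From Type → Decl +: add FIRST(Decl) = { (, + }.
Type → ( contributes {(}.
Union: FIRST(Type) = { (, + }.

{ (, + }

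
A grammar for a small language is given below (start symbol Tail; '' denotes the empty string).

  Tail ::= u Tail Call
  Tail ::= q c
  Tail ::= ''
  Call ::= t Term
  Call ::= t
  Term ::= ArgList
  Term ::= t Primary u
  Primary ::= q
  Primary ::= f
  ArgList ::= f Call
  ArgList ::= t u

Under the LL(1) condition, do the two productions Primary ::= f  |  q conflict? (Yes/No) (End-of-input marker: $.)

FIRST(f) = { f } and FIRST(q) = { q }.
The FIRST sets are disjoint and neither alternative is nullable — no conflict.

No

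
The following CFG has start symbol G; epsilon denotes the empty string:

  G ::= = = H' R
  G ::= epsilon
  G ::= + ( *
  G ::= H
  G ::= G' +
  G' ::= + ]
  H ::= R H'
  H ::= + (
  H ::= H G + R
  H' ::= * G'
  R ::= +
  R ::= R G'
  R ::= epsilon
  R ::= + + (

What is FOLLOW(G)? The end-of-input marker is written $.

G is the start symbol, so $ ∈ FOLLOW(G).
In H ::= H G + R: add FIRST(+ R) = { + }.
Union: FOLLOW(G) = { $, + }.

{ $, + }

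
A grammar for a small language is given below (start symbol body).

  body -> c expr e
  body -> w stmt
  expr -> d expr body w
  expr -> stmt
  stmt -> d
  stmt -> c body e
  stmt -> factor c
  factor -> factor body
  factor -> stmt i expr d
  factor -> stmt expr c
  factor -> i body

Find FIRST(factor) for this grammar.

From factor -> factor body: add FIRST(factor) = { c, d, i }.
From factor -> stmt i expr d: add FIRST(stmt) = { c, d, i }.
From factor -> stmt expr c: add FIRST(stmt) = { c, d, i }.
factor -> i body contributes {i}.
Union: FIRST(factor) = { c, d, i }.

{ c, d, i }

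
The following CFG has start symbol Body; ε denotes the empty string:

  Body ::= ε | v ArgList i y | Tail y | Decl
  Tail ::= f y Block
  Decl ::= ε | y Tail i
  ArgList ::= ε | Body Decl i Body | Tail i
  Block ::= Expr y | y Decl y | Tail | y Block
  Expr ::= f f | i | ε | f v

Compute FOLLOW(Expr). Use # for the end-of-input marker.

{ y }

In Block ::= Expr y: add FIRST(y) = { y }.
Union: FOLLOW(Expr) = { y }.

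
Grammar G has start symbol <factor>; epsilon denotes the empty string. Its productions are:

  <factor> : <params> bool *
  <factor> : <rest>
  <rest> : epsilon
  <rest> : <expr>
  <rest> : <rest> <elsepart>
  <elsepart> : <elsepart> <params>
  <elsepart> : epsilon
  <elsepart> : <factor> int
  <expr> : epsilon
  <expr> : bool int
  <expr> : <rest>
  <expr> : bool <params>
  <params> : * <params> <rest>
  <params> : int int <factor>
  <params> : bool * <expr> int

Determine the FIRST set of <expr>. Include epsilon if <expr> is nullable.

<expr> : epsilon contributes epsilon.
<expr> : bool int contributes {bool}.
From <expr> : <rest>: add FIRST(<rest>) = { *, bool, int, epsilon } (including epsilon since <rest> is nullable).
<expr> : bool <params> contributes {bool}.
Union: FIRST(<expr>) = { *, bool, int, epsilon }.

{ *, bool, int, epsilon }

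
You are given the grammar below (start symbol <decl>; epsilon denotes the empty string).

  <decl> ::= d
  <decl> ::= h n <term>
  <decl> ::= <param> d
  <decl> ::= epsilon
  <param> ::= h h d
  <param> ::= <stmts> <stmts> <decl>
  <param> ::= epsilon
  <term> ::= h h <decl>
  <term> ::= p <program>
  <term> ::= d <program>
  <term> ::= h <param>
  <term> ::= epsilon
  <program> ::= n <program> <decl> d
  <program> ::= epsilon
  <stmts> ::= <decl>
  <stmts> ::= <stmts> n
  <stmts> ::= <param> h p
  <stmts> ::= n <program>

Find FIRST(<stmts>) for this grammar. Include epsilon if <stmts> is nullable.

From <stmts> ::= <decl>: add FIRST(<decl>) = { d, h, n, epsilon } (including epsilon since <decl> is nullable).
From <stmts> ::= <stmts> n: <stmts> nullable, take FIRST(<stmts>) ∪ {n} = { d, h, n }.
From <stmts> ::= <param> h p: <param> nullable, take FIRST(<param>) ∪ {h} = { d, h, n }.
<stmts> ::= n <program> contributes {n}.
Union: FIRST(<stmts>) = { d, h, n, epsilon }.

{ d, h, n, epsilon }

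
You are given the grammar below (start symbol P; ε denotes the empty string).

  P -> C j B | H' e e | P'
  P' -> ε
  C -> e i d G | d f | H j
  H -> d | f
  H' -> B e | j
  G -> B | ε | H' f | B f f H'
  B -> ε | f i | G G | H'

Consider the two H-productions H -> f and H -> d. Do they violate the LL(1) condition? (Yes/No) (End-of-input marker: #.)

FIRST(f) = { f } and FIRST(d) = { d }.
The FIRST sets are disjoint and neither alternative is nullable — no conflict.

No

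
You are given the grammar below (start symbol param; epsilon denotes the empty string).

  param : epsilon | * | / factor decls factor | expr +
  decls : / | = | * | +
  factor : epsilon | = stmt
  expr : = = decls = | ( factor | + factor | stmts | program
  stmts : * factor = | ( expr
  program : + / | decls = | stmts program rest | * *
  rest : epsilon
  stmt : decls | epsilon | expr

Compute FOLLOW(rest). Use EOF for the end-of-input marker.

{ EOF, (, *, +, /, = }

In program : stmts program rest: rest is at the end, add FOLLOW(program) = { EOF, (, *, +, /, = }.
Union: FOLLOW(rest) = { EOF, (, *, +, /, = }.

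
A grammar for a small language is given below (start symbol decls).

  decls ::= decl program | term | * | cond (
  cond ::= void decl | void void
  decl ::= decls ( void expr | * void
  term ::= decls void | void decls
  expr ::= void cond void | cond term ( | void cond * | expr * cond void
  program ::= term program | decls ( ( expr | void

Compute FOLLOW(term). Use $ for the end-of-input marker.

In decls ::= term: term is at the end, add FOLLOW(decls) = { $, (, *, void }.
In expr ::= cond term (: add FIRST(() = { ( }.
In program ::= term program: add FIRST(program) = { *, void }.
Union: FOLLOW(term) = { $, (, *, void }.

{ $, (, *, void }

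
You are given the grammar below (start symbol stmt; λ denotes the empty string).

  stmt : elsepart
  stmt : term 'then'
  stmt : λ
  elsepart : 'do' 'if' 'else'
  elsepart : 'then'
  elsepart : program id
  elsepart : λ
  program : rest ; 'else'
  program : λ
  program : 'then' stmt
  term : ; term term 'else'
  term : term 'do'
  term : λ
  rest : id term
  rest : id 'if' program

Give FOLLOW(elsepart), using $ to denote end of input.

In stmt : elsepart: elsepart is at the end, add FOLLOW(stmt) = { $, ;, id }.
Union: FOLLOW(elsepart) = { $, ;, id }.

{ $, ;, id }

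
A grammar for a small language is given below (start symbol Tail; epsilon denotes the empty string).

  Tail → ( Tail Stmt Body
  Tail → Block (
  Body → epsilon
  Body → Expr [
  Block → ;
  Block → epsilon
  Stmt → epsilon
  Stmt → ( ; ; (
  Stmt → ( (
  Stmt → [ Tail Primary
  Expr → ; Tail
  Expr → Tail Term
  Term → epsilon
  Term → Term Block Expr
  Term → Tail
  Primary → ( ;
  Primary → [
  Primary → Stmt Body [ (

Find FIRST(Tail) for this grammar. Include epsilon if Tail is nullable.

{ (, ; }

Tail → ( Tail Stmt Body contributes {(}.
From Tail → Block (: Block nullable, take FIRST(Block) ∪ {(} = { (, ; }.
Union: FIRST(Tail) = { (, ; }.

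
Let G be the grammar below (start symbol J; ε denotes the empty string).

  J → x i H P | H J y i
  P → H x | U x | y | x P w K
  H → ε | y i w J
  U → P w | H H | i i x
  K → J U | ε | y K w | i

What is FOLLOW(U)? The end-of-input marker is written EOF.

In P → U x: add FIRST(x) = { x }.
In K → J U: U is at the end, add FOLLOW(K) = { EOF, i, w, x, y }.
Union: FOLLOW(U) = { EOF, i, w, x, y }.

{ EOF, i, w, x, y }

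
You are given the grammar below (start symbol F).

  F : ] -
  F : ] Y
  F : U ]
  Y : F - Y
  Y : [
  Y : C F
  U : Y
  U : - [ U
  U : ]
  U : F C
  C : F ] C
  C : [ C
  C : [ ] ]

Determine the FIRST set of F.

F : ] - contributes {]}.
F : ] Y contributes {]}.
From F : U ]: add FIRST(U) = { -, [, ] }.
Union: FIRST(F) = { -, [, ] }.

{ -, [, ] }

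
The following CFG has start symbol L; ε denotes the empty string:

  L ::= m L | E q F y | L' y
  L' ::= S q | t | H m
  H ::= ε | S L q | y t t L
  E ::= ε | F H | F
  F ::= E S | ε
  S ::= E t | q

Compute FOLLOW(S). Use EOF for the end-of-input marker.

In L' ::= S q: add FIRST(q) = { q }.
In H ::= S L q: add FIRST(L q) = { m, q, t, y }.
In F ::= E S: S is at the end, add FOLLOW(F) = { q, t, y }.
Union: FOLLOW(S) = { m, q, t, y }.

{ m, q, t, y }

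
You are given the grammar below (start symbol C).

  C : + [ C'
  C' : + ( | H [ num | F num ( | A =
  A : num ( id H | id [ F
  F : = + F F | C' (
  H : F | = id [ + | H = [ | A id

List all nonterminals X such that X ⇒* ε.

No nonterminal has an empty production or an RHS whose symbols are all nullable.

{ } (none)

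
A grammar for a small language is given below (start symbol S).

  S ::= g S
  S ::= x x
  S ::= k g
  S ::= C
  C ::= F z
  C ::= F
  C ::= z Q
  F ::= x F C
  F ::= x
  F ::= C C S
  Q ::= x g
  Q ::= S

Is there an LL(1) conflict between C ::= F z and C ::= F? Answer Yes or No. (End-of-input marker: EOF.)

FIRST(F z) = { x, z } and FIRST(F) = { x, z }.
Both contain x, so the two alternatives are not disjoint — LL(1) conflict.

Yes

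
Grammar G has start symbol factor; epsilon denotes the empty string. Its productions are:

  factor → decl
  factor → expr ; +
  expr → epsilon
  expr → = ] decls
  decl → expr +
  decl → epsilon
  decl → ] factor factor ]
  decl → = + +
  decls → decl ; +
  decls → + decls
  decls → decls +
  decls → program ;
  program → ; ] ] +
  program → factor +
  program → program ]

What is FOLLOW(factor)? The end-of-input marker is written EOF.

{ EOF, +, ;, =, ] }

factor is the start symbol, so EOF ∈ FOLLOW(factor).
In decl → ] factor factor ]: add FIRST(factor ]) = { +, ;, =, ] }.
In decl → ] factor factor ]: add FIRST(]) = { ] }.
In program → factor +: add FIRST(+) = { + }.
Union: FOLLOW(factor) = { EOF, +, ;, =, ] }.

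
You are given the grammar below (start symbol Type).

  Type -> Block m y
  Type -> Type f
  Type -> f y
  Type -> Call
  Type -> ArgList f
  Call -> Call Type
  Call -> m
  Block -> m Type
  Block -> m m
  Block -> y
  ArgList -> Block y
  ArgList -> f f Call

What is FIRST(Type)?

{ f, m, y }

From Type -> Block m y: add FIRST(Block) = { m, y }.
From Type -> Type f: add FIRST(Type) = { f, m, y }.
Type -> f y contributes {f}.
From Type -> Call: add FIRST(Call) = { m }.
From Type -> ArgList f: add FIRST(ArgList) = { f, m, y }.
Union: FIRST(Type) = { f, m, y }.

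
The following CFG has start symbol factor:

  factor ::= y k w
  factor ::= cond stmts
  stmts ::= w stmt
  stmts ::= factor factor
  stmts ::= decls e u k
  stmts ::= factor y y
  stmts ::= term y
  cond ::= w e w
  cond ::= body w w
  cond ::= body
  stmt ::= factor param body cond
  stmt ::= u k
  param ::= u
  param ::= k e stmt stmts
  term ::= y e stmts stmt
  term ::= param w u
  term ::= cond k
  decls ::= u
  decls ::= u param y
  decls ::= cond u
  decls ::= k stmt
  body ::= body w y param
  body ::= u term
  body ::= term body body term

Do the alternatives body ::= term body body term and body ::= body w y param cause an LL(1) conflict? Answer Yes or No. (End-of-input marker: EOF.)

FIRST(term body body term) = { k, u, w, y } and FIRST(body w y param) = { k, u, w, y }.
Both contain k, so the two alternatives are not disjoint — LL(1) conflict.

Yes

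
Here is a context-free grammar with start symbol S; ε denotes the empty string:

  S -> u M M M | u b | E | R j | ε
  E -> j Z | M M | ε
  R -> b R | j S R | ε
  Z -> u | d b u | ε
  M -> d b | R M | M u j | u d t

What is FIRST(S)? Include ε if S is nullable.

S -> u M M M contributes {u}.
S -> u b contributes {u}.
From S -> E: add FIRST(E) = { b, d, j, u, ε } (including ε since E is nullable).
From S -> R j: R nullable, take FIRST(R) ∪ {j} = { b, j }.
S -> ε contributes ε.
Union: FIRST(S) = { b, d, j, u, ε }.

{ b, d, j, u, ε }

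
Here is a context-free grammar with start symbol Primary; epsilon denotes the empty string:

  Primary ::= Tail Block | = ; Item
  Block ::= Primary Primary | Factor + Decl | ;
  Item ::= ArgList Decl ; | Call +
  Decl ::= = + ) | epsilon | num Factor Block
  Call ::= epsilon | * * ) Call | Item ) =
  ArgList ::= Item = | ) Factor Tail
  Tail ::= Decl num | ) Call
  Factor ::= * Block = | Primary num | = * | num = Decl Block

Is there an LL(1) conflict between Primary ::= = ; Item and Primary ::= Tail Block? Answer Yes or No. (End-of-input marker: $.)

Yes

FIRST(= ; Item) = { = } and FIRST(Tail Block) = { ), =, num }.
Both contain =, so the two alternatives are not disjoint — LL(1) conflict.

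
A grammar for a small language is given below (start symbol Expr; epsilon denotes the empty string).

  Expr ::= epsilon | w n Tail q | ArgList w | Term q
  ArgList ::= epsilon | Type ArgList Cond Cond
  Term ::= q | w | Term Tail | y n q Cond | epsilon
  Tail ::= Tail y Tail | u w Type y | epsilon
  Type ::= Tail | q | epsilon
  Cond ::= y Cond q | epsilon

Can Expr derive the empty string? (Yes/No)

Yes

Expr has an epsilon-production, so Expr ⇒ epsilon.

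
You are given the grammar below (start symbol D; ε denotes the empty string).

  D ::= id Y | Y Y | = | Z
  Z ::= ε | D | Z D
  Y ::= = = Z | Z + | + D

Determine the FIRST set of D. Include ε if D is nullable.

{ +, =, id, ε }

D ::= id Y contributes {id}.
From D ::= Y Y: add FIRST(Y) = { +, =, id }.
D ::= = contributes {=}.
From D ::= Z: add FIRST(Z) = { +, =, id, ε } (including ε since Z is nullable).
Union: FIRST(D) = { +, =, id, ε }.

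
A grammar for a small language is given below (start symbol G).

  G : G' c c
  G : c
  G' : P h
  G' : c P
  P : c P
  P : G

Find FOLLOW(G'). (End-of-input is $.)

{ c }

In G : G' c c: add FIRST(c c) = { c }.
Union: FOLLOW(G') = { c }.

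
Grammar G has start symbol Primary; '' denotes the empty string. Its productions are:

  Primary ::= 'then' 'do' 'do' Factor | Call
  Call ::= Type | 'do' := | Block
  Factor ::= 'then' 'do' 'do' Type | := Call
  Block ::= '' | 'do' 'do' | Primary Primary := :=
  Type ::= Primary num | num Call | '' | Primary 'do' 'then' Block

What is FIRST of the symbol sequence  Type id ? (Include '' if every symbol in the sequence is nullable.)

Add FIRST(Type)\{''} = { 'do', 'then', :=, num }; Type is nullable, continue.
id is a terminal; add {id} and stop.

{ 'do', 'then', :=, id, num }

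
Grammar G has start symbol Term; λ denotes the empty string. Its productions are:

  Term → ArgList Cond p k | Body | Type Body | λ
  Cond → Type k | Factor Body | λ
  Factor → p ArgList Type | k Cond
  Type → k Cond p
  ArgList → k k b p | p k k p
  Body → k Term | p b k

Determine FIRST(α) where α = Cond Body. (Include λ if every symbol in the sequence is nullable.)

Add FIRST(Cond)\{λ} = { k, p }; Cond is nullable, continue.
Add FIRST(Body) = { k, p }; Body is not nullable, stop.

{ k, p }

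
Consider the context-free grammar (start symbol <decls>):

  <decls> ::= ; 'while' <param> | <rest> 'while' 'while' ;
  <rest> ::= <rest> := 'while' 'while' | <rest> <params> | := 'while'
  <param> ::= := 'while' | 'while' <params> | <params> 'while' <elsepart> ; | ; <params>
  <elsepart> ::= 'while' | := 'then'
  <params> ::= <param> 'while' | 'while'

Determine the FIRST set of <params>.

From <params> ::= <param> 'while': add FIRST(<param>) = { 'while', :=, ; }.
<params> ::= 'while' contributes {'while'}.
Union: FIRST(<params>) = { 'while', :=, ; }.

{ 'while', :=, ; }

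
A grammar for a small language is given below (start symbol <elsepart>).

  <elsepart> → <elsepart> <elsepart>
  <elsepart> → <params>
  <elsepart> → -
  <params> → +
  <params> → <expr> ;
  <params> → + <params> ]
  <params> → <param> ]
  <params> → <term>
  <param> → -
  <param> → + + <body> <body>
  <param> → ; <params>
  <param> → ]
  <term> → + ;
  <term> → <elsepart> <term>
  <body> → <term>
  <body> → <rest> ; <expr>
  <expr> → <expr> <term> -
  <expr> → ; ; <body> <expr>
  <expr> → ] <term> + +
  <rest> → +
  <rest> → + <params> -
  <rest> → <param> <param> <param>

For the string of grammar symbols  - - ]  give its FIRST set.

{ - }

- is a terminal; add {-} and stop.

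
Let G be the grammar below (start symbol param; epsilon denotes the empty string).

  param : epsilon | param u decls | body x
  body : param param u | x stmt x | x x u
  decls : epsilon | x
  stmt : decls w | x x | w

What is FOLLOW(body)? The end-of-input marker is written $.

{ x }

In param : body x: add FIRST(x) = { x }.
Union: FOLLOW(body) = { x }.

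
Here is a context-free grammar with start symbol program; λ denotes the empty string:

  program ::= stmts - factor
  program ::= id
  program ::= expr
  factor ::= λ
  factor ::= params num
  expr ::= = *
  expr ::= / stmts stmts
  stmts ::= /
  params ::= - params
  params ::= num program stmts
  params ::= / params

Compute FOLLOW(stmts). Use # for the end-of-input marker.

In program ::= stmts - factor: add FIRST(- factor) = { - }.
In expr ::= / stmts stmts: add FIRST(stmts) = { / }.
In expr ::= / stmts stmts: stmts is at the end, add FOLLOW(expr) = { #, / }.
In params ::= num program stmts: stmts is at the end, add FOLLOW(params) = { num }.
Union: FOLLOW(stmts) = { #, -, /, num }.

{ #, -, /, num }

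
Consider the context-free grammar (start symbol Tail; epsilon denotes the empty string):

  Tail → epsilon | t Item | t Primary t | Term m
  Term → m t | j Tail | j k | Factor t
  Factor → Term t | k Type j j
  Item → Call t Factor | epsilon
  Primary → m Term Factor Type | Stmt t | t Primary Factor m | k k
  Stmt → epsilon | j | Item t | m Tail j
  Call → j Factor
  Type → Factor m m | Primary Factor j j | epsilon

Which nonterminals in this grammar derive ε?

Directly nullable (have an epsilon-production): Tail, Item, Stmt, Type.
No other nonterminal has a production whose RHS symbols are all nullable.

{ Item, Stmt, Tail, Type }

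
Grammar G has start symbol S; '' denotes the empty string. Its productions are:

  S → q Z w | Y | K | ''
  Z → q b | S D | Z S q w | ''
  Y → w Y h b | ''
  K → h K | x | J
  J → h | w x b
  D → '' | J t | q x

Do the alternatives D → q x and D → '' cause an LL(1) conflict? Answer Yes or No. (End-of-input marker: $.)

FIRST(q x) = { q } and FIRST('') = { '' }.
The second alternative is nullable and FOLLOW(D) = { h, q, w, x } shares q with FIRST of the first — conflict.

Yes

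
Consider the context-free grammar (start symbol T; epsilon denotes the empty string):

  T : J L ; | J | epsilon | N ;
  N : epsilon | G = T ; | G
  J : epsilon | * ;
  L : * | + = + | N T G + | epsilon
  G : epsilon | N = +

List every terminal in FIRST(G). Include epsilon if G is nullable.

{ =, epsilon }

G : epsilon contributes epsilon.
From G : N = +: N nullable, take FIRST(N) ∪ {=} = { = }.
Union: FIRST(G) = { =, epsilon }.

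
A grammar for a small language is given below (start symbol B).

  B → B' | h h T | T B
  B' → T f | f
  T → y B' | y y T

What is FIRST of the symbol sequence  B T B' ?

Add FIRST(B) = { f, h, y }; B is not nullable, stop.

{ f, h, y }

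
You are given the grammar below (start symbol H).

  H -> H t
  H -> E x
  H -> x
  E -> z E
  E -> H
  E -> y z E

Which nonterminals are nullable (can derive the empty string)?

{ } (none)

No nonterminal has an empty production or an RHS whose symbols are all nullable.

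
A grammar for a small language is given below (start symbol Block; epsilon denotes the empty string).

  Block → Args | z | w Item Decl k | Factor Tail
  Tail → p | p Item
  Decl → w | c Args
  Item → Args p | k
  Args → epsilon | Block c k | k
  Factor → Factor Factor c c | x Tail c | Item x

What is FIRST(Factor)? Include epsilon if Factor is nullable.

{ c, k, p, w, x, z }

From Factor → Factor Factor c c: add FIRST(Factor) = { c, k, p, w, x, z }.
Factor → x Tail c contributes {x}.
From Factor → Item x: add FIRST(Item) = { c, k, p, w, x, z }.
Union: FIRST(Factor) = { c, k, p, w, x, z }.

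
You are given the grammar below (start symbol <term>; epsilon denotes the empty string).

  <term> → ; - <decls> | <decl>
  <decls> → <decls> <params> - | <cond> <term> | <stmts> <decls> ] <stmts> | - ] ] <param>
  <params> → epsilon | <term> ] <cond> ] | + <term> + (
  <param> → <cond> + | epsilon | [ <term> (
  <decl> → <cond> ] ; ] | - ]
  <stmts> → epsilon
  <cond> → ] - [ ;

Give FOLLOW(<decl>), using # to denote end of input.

{ #, (, +, -, ;, ] }

In <term> → <decl>: <decl> is at the end, add FOLLOW(<term>) = { #, (, +, -, ;, ] }.
Union: FOLLOW(<decl>) = { #, (, +, -, ;, ] }.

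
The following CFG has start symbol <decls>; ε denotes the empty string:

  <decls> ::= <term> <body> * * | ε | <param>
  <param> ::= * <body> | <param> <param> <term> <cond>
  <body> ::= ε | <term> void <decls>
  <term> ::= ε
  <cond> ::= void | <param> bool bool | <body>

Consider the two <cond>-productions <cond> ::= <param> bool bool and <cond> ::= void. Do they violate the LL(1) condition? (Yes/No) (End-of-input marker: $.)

No

FIRST(<param> bool bool) = { * } and FIRST(void) = { void }.
The FIRST sets are disjoint and neither alternative is nullable — no conflict.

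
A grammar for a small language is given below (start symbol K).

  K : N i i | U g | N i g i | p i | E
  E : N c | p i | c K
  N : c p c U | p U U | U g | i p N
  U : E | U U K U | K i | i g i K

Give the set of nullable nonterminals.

{ } (none)

No nonterminal has an empty production or an RHS whose symbols are all nullable.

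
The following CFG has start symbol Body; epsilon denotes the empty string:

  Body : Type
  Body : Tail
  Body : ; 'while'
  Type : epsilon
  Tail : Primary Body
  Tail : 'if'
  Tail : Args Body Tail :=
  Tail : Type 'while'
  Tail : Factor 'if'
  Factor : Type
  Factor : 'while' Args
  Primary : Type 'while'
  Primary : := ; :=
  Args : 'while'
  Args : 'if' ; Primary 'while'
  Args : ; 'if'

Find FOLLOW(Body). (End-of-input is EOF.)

{ EOF, 'if', 'while', :=, ; }

Body is the start symbol, so EOF ∈ FOLLOW(Body).
In Tail : Primary Body: Body is at the end, add FOLLOW(Tail) = { EOF, 'if', 'while', :=, ; }.
In Tail : Args Body Tail :=: add FIRST(Tail :=) = { 'if', 'while', :=, ; }.
Union: FOLLOW(Body) = { EOF, 'if', 'while', :=, ; }.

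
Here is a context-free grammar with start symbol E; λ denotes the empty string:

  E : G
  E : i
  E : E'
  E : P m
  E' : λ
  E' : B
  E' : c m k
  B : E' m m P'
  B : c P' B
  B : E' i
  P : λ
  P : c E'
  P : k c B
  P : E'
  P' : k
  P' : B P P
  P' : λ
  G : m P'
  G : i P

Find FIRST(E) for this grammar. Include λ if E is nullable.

{ c, i, k, m, λ }

From E : G: add FIRST(G) = { i, m }.
E : i contributes {i}.
From E : E': add FIRST(E') = { c, i, m, λ } (including λ since E' is nullable).
From E : P m: P nullable, take FIRST(P) ∪ {m} = { c, i, k, m }.
Union: FIRST(E) = { c, i, k, m, λ }.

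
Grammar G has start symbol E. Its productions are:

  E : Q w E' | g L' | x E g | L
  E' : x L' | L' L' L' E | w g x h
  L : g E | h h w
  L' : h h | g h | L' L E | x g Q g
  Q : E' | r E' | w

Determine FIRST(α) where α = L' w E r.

Add FIRST(L') = { g, h, x }; L' is not nullable, stop.

{ g, h, x }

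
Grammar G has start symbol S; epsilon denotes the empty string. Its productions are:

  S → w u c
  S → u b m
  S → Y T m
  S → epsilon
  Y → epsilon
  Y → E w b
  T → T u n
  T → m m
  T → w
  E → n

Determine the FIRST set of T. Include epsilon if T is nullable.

{ m, w }

From T → T u n: add FIRST(T) = { m, w }.
T → m m contributes {m}.
T → w contributes {w}.
Union: FIRST(T) = { m, w }.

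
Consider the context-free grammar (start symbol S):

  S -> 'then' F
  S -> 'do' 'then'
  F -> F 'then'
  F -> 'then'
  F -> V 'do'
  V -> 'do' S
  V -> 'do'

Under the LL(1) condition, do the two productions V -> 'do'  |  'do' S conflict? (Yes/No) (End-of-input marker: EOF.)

FIRST('do') = { 'do' } and FIRST('do' S) = { 'do' }.
Both contain 'do', so the two alternatives are not disjoint — LL(1) conflict.

Yes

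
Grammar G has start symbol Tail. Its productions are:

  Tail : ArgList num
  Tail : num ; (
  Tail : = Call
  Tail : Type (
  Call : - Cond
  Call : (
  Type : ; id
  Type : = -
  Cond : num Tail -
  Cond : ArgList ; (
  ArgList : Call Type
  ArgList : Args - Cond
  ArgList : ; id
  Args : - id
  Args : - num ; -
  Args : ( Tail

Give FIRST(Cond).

{ (, -, ;, num }

Cond : num Tail - contributes {num}.
From Cond : ArgList ; (: add FIRST(ArgList) = { (, -, ; }.
Union: FIRST(Cond) = { (, -, ;, num }.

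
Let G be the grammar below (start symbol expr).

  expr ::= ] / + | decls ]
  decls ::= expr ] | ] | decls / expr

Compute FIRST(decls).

From decls ::= expr ]: add FIRST(expr) = { ] }.
decls ::= ] contributes {]}.
From decls ::= decls / expr: add FIRST(decls) = { ] }.
Union: FIRST(decls) = { ] }.

{ ] }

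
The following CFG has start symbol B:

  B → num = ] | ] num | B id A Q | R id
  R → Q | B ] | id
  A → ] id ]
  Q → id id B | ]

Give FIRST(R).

From R → Q: add FIRST(Q) = { ], id }.
From R → B ]: add FIRST(B) = { ], id, num }.
R → id contributes {id}.
Union: FIRST(R) = { ], id, num }.

{ ], id, num }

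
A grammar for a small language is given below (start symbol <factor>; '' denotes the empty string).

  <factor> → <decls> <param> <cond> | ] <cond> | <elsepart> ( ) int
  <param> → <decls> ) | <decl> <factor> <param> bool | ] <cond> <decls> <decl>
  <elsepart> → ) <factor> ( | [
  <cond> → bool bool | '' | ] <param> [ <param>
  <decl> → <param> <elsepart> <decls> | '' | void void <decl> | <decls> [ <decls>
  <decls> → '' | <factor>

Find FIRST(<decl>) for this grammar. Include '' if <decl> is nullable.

From <decl> → <param> <elsepart> <decls>: add FIRST(<param>) = { ), [, ], void }.
<decl> → '' contributes ''.
<decl> → void void <decl> contributes {void}.
From <decl> → <decls> [ <decls>: <decls> nullable, take FIRST(<decls>) ∪ {[} = { ), [, ], void }.
Union: FIRST(<decl>) = { ), [, ], void, '' }.

{ ), [, ], void, '' }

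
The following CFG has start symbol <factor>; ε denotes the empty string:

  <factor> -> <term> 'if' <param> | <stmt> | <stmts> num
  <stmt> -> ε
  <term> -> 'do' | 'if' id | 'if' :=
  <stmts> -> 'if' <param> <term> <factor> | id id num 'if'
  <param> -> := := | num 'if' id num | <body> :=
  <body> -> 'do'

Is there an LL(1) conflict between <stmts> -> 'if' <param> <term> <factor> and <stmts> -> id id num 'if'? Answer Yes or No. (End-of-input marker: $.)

FIRST('if' <param> <term> <factor>) = { 'if' } and FIRST(id id num 'if') = { id }.
The FIRST sets are disjoint and neither alternative is nullable — no conflict.

No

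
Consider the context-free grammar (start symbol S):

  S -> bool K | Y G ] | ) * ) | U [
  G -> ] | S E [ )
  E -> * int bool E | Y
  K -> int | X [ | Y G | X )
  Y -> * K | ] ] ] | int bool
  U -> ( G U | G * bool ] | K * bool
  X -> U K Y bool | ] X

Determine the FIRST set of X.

{ (, ), *, ], bool, int }

From X -> U K Y bool: add FIRST(U) = { (, ), *, ], bool, int }.
X -> ] X contributes {]}.
Union: FIRST(X) = { (, ), *, ], bool, int }.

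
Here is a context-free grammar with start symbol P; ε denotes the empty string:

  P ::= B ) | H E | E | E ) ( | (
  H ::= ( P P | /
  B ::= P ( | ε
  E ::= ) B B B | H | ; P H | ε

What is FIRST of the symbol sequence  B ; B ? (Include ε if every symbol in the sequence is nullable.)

{ (, ), /, ; }

Add FIRST(B)\{ε} = { (, ), /, ; }; B is nullable, continue.
; is a terminal; add {;} and stop.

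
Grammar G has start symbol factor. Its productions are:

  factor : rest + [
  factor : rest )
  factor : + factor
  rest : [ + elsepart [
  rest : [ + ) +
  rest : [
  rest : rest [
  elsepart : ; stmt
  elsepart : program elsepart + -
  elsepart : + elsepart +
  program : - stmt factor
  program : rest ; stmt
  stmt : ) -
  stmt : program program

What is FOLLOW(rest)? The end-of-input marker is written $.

In factor : rest + [: add FIRST(+ [) = { + }.
In factor : rest ): add FIRST()) = { ) }.
In rest : rest [: add FIRST([) = { [ }.
In program : rest ; stmt: add FIRST(; stmt) = { ; }.
Union: FOLLOW(rest) = { ), +, ;, [ }.

{ ), +, ;, [ }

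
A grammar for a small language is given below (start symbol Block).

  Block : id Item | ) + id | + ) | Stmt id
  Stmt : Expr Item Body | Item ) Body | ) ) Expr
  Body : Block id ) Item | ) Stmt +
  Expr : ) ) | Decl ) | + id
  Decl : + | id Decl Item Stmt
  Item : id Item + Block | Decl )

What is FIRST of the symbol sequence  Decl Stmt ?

{ +, id }

Add FIRST(Decl) = { +, id }; Decl is not nullable, stop.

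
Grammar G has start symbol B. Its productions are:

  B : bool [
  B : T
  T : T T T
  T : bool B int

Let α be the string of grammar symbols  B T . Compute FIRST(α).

Add FIRST(B) = { bool }; B is not nullable, stop.

{ bool }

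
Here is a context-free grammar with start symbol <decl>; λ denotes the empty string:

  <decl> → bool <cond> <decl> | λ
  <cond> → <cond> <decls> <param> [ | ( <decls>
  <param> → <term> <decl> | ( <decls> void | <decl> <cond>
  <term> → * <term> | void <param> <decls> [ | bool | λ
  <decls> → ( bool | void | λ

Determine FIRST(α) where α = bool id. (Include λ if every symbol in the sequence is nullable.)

{ bool }

bool is a terminal; add {bool} and stop.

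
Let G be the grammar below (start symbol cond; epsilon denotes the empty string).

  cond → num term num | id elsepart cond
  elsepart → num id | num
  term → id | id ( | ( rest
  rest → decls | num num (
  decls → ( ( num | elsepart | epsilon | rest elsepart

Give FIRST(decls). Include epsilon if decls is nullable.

decls → ( ( num contributes {(}.
From decls → elsepart: add FIRST(elsepart) = { num }.
decls → epsilon contributes epsilon.
From decls → rest elsepart: rest nullable, take FIRST(rest) ∪ FIRST(elsepart) = { (, num }.
Union: FIRST(decls) = { (, num, epsilon }.

{ (, num, epsilon }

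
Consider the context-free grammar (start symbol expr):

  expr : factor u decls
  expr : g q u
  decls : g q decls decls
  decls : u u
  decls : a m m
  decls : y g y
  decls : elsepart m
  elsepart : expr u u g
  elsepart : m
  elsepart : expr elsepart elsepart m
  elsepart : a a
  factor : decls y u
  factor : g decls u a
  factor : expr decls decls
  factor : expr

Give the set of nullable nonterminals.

{ } (none)

No nonterminal has an empty production or an RHS whose symbols are all nullable.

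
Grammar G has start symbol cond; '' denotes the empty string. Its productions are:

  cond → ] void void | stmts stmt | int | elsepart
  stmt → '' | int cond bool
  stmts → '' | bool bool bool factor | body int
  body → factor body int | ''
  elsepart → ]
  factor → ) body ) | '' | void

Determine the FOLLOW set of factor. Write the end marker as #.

{ #, ), bool, int, void }

In stmts → bool bool bool factor: factor is at the end, add FOLLOW(stmts) = { #, bool, int }.
In body → factor body int: add FIRST(body int) = { ), int, void }.
Union: FOLLOW(factor) = { #, ), bool, int, void }.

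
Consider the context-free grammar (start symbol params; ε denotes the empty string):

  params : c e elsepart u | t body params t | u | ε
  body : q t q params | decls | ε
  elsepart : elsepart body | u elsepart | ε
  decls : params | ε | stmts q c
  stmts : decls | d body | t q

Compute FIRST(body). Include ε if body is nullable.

{ c, d, q, t, u, ε }

body : q t q params contributes {q}.
From body : decls: add FIRST(decls) = { c, d, q, t, u, ε } (including ε since decls is nullable).
body : ε contributes ε.
Union: FIRST(body) = { c, d, q, t, u, ε }.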